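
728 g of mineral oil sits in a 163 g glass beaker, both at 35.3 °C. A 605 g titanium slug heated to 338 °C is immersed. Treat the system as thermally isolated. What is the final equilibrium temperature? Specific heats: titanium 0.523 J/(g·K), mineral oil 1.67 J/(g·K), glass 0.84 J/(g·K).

T_f ≈ 92.7 °C

Setting the total heat transfer to zero:
605*0.523*(T − 338) + 728*1.67*(T − 35.3) + 163*0.84*(T − 35.3) = 0
(316.42 + 1215.8 + 136.92) T = 316.42*338 + 1215.8*35.3 + 136.92*35.3
T = 154698 / 1669.1 = 92.7 °C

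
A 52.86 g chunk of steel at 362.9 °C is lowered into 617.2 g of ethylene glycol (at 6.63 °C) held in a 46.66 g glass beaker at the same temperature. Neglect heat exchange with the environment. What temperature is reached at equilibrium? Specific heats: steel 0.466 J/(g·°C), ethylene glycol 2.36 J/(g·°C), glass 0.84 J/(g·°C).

T_f ≈ 12.4 °C

Conservation of energy gives ΣQ = 0:
52.86·0.466·(T − 362.9) + 617.2·2.36·(T − 6.63) + 46.66·0.84·(T − 6.63) = 0
24.63(T − 362.9) + 1456.6(T − 6.63) + 39.19(T − 6.63) = 0
1520.4 T = 18856
T = 18856/1520.4 ≈ 12.40 °C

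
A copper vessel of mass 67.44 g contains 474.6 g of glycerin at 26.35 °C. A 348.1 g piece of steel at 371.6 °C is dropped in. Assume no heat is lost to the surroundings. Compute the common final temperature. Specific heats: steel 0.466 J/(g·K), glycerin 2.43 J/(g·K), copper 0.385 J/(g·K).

T_f ≈ 68.1 °C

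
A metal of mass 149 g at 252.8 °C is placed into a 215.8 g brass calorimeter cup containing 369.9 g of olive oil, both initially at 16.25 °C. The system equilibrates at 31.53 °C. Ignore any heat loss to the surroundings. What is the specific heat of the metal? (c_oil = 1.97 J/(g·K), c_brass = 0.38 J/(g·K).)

c ≈ 0.376 J/(g·K)

Energy conservation, ΣQ = 0:
149×c×(31.53 − 252.8) + 369.9×1.97×(31.53 − 16.25) + 215.8×0.38×(31.53 − 16.25) = 0
-32969 c = -12388
c = -12388/-32969 ≈ 0.3757 J/(g·K)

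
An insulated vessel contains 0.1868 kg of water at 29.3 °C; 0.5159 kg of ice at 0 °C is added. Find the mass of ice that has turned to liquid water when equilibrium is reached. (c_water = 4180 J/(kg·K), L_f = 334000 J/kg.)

m_melted ≈ 0.0685 kg

Heat available from the water dropping to 0 °C: 0.1868·4180·29.3 = 22878 J.
Fully melting the ice requires m_ice L_f = 0.5159·334000 = 172311 J.
Since 22878 < 172311 J, not all the ice melts; equilibrium is at 0 °C.
m_melt = 22878 / L_f = 0.0685 kg.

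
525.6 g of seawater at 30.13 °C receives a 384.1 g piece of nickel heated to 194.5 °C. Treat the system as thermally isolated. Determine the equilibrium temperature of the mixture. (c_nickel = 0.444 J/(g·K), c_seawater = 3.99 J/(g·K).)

T_f ≈ 42.5 °C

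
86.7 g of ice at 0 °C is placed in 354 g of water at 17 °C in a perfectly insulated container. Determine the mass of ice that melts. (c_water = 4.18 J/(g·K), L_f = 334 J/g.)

m_melted ≈ 75.3 g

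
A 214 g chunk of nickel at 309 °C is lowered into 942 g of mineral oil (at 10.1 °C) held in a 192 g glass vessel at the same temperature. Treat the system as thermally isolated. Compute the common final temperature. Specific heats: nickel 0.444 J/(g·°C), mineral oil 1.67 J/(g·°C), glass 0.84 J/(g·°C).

Setting the total heat transfer to zero:
214×0.444×(T − 309) + 942×1.67×(T − 10.1) + 192×0.84×(T − 10.1) = 0
(95.02 + 1573.1 + 161.28) T = 95.02×309 + 1573.1×10.1 + 161.28×10.1
T = 46878/1829.4 ≈ 25.62 °C

T_f ≈ 25.6 °C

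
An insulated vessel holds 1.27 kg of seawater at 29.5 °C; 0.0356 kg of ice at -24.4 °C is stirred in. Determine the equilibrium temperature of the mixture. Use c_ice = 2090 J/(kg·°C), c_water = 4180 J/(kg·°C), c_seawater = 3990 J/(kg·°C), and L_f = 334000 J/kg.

T_f ≈ 26.0 °C

Sum of m c ΔT and latent-heat terms is zero:
warm ice to 0 °C: 0.0356·2090·(0 − (-24.4)) = 1815.5
  fusion: m_ice L_f = 0.0356·334000 = 11890
  warm the meltwater: 148.81 T
  seawater: 5067.3(T − 29.5)
5216.1 T = 149485 − 13706 = 135779
T ≈ 26.03 °C. Since T > 0 °C, the all-ice-melts assumption holds.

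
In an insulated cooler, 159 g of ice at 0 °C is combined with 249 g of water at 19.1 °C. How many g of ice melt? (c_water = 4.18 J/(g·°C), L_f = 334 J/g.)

Water can give up m c ΔT = 249·4.18·19.1 = 19880 J before reaching 0 °C.
To melt every bit of ice: 159·334 = 53106 J.
19880 J < 53106 J, so only part of the ice melts and the system sits at 0 °C.
Mass melted = 19880/334 ≈ 59.52 g.

m_melted ≈ 59.5 g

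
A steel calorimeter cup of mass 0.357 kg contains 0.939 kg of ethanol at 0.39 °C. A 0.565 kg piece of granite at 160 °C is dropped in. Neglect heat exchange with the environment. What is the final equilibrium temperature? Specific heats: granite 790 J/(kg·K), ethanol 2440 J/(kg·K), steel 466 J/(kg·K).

T_f ≈ 24.9 °C

Conservation of energy gives ΣQ = 0:
0.565*790*(T − 160) + 0.939*2440*(T − 0.39) + 0.357*466*(T − 0.39) = 0
2903.9 T = 72374
T = 72374 / 2903.9 = 24.9 °C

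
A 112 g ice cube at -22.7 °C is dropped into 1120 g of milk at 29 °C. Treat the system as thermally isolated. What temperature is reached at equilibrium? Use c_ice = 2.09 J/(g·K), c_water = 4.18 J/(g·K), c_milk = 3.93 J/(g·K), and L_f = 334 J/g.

Setting the total heat transfer to zero:
warm ice to 0 °C: 112×2.09×(0 − (-22.7)) = 5313.6
  latent heat to melt: 112×334 = 37408
  warm the meltwater: 468.16 T
  milk: 4401.6(T − 29)
4869.8 T = 127646 − 42722 = 84925
T ≈ 17.44 °C (positive, so assuming full melt was valid).

T_f ≈ 17.4 °C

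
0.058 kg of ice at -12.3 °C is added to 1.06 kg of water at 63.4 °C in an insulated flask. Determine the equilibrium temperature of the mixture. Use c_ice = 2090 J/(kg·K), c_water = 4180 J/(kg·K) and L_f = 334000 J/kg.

Conservation of energy gives ΣQ = 0:
ice -12.3→0 °C: 0.058·2090·12.3 = 1491; melt ice: 0.058·334000 = 19372; meltwater 0→T: 0.058·4180·T = 242.44 T; water cools: 1.06·4180·(T − 63.4) = 4430.8(T − 63.4)
4673.2 T = 280913 − 20863 = 260050
T ≈ 55.65 °C — above 0 °C, consistent with complete melting.

T_f ≈ 55.6 °C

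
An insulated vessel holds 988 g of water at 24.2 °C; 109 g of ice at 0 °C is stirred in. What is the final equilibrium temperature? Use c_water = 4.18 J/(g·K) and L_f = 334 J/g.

T_f ≈ 13.9 °C

Sum of m c ΔT and latent-heat terms is zero:
latent heat to melt: 109×334 = 36406
  warm the meltwater: 455.62 T
  water cools: 988×4.18×(T − 24.2) = 4129.8(T − 24.2)
4585.5 T = 99942 − 36406 = 63536
T ≈ 13.86 °C (positive, so assuming full melt was valid).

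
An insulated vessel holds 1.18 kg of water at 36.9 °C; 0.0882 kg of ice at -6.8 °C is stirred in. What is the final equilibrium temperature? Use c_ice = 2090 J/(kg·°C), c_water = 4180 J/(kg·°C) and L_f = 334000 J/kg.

T_f ≈ 28.5 °C

Net heat exchanged in the isolated system is zero:
ice -6.8→0 °C: 0.0882×2090×6.8 = 1253.5; melt ice: 0.0882×334000 = 29459; warm the meltwater: 368.68 T; water cools: 1.18×4180×(T − 36.9) = 4932.4(T − 36.9)
5301.1 T = 182006 − 30712 = 151293
T ≈ 28.54 °C — above 0 °C, consistent with complete melting.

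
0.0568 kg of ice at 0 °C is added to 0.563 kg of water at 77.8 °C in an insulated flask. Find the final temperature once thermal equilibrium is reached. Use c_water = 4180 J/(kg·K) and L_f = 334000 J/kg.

Energy conservation, ΣQ = 0:
latent heat to melt: 0.0568×334000 = 18971
  warm the meltwater: 237.42 T
  water cools: 0.563×4180×(T − 77.8) = 2353.3(T − 77.8)
2590.8 T = 183090 − 18971 = 164119
T ≈ 63.35 °C (positive, so assuming full melt was valid).

T_f ≈ 63.3 °C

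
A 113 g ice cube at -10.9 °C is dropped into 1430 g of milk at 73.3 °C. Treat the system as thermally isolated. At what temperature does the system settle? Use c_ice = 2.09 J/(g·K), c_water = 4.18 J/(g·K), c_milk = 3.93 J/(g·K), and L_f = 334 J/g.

Taking heat into each body as positive, Σ m c ΔT = 0:
ice -10.9→0 °C: 113·2.09·10.9 = 2574.3; melt ice: 113·334 = 37742; meltwater 0→T: 113·4.18·T = 472.34 T; milk cools: 1430·3.93·(T − 73.3) = 5619.9(T − 73.3)
6092.2 T = 411939 − 40316 = 371622
T ≈ 61.00 °C (positive, so assuming full melt was valid).

T_f ≈ 61.0 °C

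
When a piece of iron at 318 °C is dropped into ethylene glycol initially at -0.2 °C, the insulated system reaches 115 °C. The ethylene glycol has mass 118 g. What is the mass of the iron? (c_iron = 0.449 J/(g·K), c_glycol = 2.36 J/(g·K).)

m ≈ 352 g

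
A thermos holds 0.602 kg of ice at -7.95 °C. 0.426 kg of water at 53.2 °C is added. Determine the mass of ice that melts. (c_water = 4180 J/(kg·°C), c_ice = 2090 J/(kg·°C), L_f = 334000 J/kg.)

m_melted ≈ 0.254 kg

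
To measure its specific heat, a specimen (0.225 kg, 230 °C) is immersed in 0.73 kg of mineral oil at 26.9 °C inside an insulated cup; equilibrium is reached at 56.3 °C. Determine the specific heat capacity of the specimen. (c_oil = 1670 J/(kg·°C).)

Heat lost by the specimen = heat gained by the oil:
0.225×c×(230 − 56.3) = 0.73×1670×(56.3 − 26.9)
39.08 c = 35842  ⇒  c ≈ 917.1 J/(kg·°C)

c ≈ 917 J/(kg·°C)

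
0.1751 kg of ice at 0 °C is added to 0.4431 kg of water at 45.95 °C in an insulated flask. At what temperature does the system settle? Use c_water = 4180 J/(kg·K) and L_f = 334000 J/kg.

T_f ≈ 10.3 °C

Taking heat into each body as positive, Σ m c ΔT = 0:
melt ice: 0.1751·334000 = 58483; warm the meltwater: 731.92 T; water cools: 0.4431·4180·(T − 45.95) = 1852.2(T − 45.95)
2584.1 T = 85107 − 58483 = 26623
T ≈ 10.30 °C (positive, so assuming full melt was valid).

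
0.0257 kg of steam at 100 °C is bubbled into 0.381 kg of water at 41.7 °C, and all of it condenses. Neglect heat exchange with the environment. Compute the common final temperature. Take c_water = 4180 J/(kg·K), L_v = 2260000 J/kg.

Taking heat into each body as positive, Σ m c ΔT = 0:
steam→water at 100 °C releases m L_v = 0.0257·2260000 = 58082; condensed water 100 °C→T: 107.43(T − 100); water warms: 0.381·4180·(T − 41.7) = 1592.6(T − 41.7)
1700 T = 58082 + 10743 + 66411 = 135235
T ≈ 79.55 °C — below 100 °C, confirming all the steam condensed.

T_f ≈ 79.5 °C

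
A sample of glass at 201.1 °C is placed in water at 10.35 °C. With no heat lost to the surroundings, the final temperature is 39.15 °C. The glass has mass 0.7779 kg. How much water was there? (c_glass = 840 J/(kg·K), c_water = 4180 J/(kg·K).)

m ≈ 0.879 kg

|Q_glass| = |Q_water|:
0.7779×840×(201.1 − 39.15) = m×4180×(39.15 − 10.35)
120384 m = 105824  ⇒  m ≈ 0.8791 kg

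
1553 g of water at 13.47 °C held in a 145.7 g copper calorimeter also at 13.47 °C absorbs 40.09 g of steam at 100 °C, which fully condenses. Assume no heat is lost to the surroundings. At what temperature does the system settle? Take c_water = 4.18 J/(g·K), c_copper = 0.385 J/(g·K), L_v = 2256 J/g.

Setting the total heat transfer to zero:
condense steam: −40.09·2256 = −90443; condensed water 100 °C→T: 167.58(T − 100); original water: 6491.5(T − 13.47); cup: 56.09(T − 13.47)
6715.2 T = 90443 + 16758 + 88197 = 195397
T ≈ 29.10 °C, under the boiling point, so the assumption holds.

T_f ≈ 29.1 °C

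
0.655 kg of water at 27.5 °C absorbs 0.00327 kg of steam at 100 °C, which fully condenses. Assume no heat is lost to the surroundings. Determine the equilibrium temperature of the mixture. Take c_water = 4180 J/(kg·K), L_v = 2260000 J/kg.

T_f ≈ 30.5 °C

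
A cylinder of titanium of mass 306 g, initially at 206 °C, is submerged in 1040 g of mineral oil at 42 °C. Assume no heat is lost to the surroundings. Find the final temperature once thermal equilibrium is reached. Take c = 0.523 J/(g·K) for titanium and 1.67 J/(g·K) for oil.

T_f ≈ 55.8 °C

Let T be the final temperature. ΣQ_i = 0:
306*0.523*(T − 206) + 1040*1.67*(T − 42) = 0
(160.04 + 1736.8) T = 160.04*206 + 1736.8*42
T = 105913 / 1896.8 = 55.8 °C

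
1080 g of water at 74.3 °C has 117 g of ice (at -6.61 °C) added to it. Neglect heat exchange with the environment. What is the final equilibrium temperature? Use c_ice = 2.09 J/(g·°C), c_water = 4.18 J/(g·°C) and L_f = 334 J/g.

T_f ≈ 58.9 °C

Sum of m c ΔT and latent-heat terms is zero:
ice -6.61→0 °C: 117·2.09·6.61 = 1616.3; latent heat to melt: 117·334 = 39078; warm the meltwater: 489.06 T; water: 4514.4(T − 74.3)
5003.5 T = 335420 − 40694 = 294726
T ≈ 58.90 °C — above 0 °C, consistent with complete melting.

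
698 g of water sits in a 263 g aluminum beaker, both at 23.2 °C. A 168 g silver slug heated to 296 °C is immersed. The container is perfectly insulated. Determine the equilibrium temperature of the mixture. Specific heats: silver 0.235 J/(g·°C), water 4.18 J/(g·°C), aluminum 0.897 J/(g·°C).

T_f ≈ 26.6 °C

With ΣQ=0 the equilibrium temperature is the m·c-weighted mean:
T_f = (39.48×296 + 2917.6×23.2 + 235.91×23.2) / (39.48 + 2917.6 + 235.91)
    = 84848 / 3193 ≈ 26.57 °C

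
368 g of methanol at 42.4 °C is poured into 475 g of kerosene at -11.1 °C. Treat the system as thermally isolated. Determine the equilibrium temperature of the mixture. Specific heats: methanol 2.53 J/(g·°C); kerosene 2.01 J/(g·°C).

Energy conservation, ΣQ = 0:
368×2.53×(T − 42.4) + 475×2.01×(T − (-11.1)) = 0
(931.04 + 954.75) T = 931.04×42.4 + 954.75×(-11.1)
T = 28878/1885.8 ≈ 15.31 °C

T_f ≈ 15.3 °C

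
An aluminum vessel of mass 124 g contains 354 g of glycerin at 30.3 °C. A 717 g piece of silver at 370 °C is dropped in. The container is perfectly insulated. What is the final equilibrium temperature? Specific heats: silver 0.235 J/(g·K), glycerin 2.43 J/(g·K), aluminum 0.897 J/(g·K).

T_f ≈ 80.5 °C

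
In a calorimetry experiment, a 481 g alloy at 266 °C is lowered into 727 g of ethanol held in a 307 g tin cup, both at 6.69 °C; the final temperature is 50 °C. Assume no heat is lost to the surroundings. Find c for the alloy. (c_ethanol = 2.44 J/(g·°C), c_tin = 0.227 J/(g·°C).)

Setting the total heat transfer to zero:
481×c×(50 − 266) + 727×2.44×(50 − 6.69) + 307×0.227×(50 − 6.69) = 0
-103896 c = -79845
c = -79845/-103896 ≈ 0.7685 J/(g·°C)

c ≈ 0.769 J/(g·°C)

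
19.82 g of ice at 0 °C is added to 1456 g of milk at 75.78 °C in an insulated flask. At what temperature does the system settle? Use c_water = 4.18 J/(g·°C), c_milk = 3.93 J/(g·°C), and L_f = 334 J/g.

T_f ≈ 73.6 °C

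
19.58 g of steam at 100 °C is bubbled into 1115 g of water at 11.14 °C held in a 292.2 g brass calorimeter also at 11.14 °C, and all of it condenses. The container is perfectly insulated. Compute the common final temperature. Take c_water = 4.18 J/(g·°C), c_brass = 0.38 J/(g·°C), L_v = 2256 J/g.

Let T be the final temperature. ΣQ_i = 0:
steam→water at 100 °C releases m L_v = 19.58×2256 = 44172; condensate cools 100→T: 19.58×4.18×(T − 100) = 81.84(T − 100); original water: 4660.7(T − 11.14); cup: 111.04(T − 11.14)
4853.6 T = 44172 + 8184.4 + 53157 = 105514
T ≈ 21.74 °C (< 100 °C, so full condensation is consistent).

T_f ≈ 21.7 °C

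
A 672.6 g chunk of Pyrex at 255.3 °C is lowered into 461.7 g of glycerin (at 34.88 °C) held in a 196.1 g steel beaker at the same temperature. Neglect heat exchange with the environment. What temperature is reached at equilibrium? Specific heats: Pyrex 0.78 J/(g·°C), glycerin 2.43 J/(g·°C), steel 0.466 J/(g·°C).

T_f ≈ 101.4 °C

Heat gained plus heat lost sum to zero:
672.6×0.78×(T − 255.3) + 461.7×2.43×(T − 34.88) + 196.1×0.466×(T − 34.88) = 0
(524.63 + 1121.9 + 91.38) T = 524.63×255.3 + 1121.9×34.88 + 91.38×34.88
T ≈ 101.42 °C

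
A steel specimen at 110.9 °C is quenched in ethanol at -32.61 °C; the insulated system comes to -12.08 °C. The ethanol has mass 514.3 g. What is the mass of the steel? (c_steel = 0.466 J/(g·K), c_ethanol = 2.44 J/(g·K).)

Net heat exchanged in the isolated system is zero:
m×0.466×(-12.08 − 110.9) + 514.3×2.44×(-12.08 − (-32.61)) = 0
-57.31 m = -25763
m = -25763/-57.31 ≈ 449.5 g

m ≈ 450 g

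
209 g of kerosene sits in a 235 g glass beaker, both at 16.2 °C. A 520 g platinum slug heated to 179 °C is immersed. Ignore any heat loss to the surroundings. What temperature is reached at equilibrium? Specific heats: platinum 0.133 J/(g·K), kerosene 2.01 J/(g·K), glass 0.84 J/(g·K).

T_f ≈ 32.6 °C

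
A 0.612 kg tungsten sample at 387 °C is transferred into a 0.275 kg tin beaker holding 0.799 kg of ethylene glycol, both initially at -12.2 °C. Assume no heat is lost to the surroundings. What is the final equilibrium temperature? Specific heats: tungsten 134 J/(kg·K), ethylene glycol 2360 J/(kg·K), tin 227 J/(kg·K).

T_f ≈ 3.9 °C

With ΣQ=0 the equilibrium temperature is the m·c-weighted mean:
T_f = (82.01×387 + 1885.6×(-12.2) + 62.43×(-12.2)) / (82.01 + 1885.6 + 62.43)
    = 7970.7 / 2030.1 ≈ 3.93 °C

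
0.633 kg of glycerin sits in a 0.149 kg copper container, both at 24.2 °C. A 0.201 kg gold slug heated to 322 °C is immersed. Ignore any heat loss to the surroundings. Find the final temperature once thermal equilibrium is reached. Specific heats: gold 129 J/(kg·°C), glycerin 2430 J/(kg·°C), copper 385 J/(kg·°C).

With ΣQ=0 the equilibrium temperature is the m·c-weighted mean:
T_f = (25.93·322 + 1538.2·24.2 + 57.36·24.2) / (25.93 + 1538.2 + 57.36)
    = 46962 / 1621.5 ≈ 28.96 °C

T_f ≈ 29.0 °C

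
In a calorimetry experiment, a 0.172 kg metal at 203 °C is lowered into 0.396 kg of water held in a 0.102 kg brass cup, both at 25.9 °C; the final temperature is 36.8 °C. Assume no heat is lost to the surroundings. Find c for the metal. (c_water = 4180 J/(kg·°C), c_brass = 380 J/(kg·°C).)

c ≈ 646 J/(kg·°C)

Let T be the final temperature. ΣQ_i = 0:
0.172×c×(36.8 − 203) + 0.396×4180×(36.8 − 25.9) + 0.102×380×(36.8 − 25.9) = 0
-28.59 c = -18465
c = -18465/-28.59 ≈ 645.9 J/(kg·°C)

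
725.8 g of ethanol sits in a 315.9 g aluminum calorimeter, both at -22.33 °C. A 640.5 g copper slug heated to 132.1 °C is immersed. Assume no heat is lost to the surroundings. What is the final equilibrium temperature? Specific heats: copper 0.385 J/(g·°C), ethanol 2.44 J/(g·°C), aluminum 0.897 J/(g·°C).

T_f is the heat-capacity-weighted average of the initial temperatures:
T_f = (246.59·132.1 + 1771·(-22.33) + 283.36·(-22.33)) / (246.59 + 1771 + 283.36)
    = -13298 / 2300.9 ≈ -5.78 °C

T_f ≈ -5.8 °C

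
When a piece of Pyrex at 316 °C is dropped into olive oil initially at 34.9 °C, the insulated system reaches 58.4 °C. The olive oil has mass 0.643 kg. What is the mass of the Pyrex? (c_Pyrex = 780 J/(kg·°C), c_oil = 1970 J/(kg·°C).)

m ≈ 0.148 kg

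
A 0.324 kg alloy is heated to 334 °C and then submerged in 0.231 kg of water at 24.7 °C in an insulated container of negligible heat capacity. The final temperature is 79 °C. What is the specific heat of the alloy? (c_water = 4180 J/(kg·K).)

m_s c (T_s − T_f) = m_water c_water (T_f − T_0):
0.324×c×(334 − 79) = 0.231×4180×(79 − 24.7)
82.62 c = 52431  ⇒  c ≈ 634.6 J/(kg·K)

c ≈ 635 J/(kg·K)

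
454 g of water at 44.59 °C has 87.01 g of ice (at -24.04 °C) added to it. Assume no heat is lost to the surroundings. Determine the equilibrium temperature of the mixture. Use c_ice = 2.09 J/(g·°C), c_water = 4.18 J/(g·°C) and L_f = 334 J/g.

Energy conservation, ΣQ = 0:
warm ice to 0 °C: 87.01×2.09×(0 − (-24.04)) = 4371.7
  latent heat to melt: 87.01×334 = 29061
  warm the meltwater: 363.7 T
  water: 1897.7(T − 44.59)
2261.4 T = 84619 − 33433 = 51186
T ≈ 22.63 °C (positive, so assuming full melt was valid).

T_f ≈ 22.6 °C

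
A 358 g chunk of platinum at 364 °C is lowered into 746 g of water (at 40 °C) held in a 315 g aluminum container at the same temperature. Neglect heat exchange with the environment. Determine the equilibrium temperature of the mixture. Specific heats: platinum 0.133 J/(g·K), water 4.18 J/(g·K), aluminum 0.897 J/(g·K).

T_f ≈ 44.5 °C

Let T be the final temperature. ΣQ_i = 0:
358*0.133*(T − 364) + 746*4.18*(T − 40) + 315*0.897*(T − 40) = 0
(47.61 + 3118.3 + 282.56) T = 47.61*364 + 3118.3*40 + 282.56*40
T = 153365 / 3448.4 = 44.5 °C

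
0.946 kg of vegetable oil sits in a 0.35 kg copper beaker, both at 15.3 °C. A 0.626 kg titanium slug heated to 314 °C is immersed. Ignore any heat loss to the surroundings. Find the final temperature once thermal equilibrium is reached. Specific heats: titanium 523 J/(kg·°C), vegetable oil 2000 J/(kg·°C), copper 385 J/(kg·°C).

T_f ≈ 56.8 °C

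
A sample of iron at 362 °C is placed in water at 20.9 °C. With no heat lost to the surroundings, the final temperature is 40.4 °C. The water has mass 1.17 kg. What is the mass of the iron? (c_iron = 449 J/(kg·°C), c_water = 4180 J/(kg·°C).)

|Q_iron| = |Q_water|:
m×449×(362 − 40.4) = 1.17×4180×(40.4 − 20.9)
144398 m = 95367  ⇒  m ≈ 0.6604 kg

m ≈ 0.66 kg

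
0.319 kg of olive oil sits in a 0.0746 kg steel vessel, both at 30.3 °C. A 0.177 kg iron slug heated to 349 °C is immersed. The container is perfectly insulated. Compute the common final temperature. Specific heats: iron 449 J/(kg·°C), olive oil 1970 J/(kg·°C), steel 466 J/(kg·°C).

Energy conservation, ΣQ = 0:
0.177*449*(T − 349) + 0.319*1970*(T − 30.3) + 0.0746*466*(T − 30.3) = 0
(79.47 + 628.43 + 34.76) T = 79.47*349 + 628.43*30.3 + 34.76*30.3
T = 47831/742.67 ≈ 64.40 °C

T_f ≈ 64.4 °C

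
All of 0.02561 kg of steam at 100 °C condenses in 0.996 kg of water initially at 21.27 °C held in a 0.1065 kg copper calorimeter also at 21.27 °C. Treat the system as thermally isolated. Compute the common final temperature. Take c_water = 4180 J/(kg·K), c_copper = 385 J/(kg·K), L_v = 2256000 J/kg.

T_f ≈ 36.6 °C

Net heat exchanged in the isolated system is zero:
condense steam: −0.02561×2256000 = −57776
  condensed water 100 °C→T: 107.05(T − 100)
  original water: 4163.3(T − 21.27)
  cup: 41(T − 21.27)
4311.3 T = 57776 + 10705 + 89425 = 157906
T ≈ 36.63 °C (< 100 °C, so full condensation is consistent).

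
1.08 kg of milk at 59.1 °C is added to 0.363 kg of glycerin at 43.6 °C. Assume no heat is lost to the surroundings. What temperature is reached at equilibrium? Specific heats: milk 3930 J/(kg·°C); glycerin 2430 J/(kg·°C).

T_f ≈ 56.4 °C

|Q_milk| = |Q_glycerin|:
1.08·3930·(59.1 − T) = 0.363·2430·(T − 43.6)
4244.4(59.1 − T) = 882.09(T − 43.6)
5126.5 T = 289303  ⇒  T ≈ 56.43 °C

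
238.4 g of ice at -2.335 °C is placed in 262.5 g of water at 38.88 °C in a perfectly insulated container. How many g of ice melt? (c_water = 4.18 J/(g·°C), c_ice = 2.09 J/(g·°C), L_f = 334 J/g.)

m_melted ≈ 124 g

Cooling the water to 0 °C releases 262.5×4.18×38.88 = 42661 J.
Warming the ice to 0 °C takes 238.4×2.09×2.335 = 1163.4 J, leaving 41498 J for melting.
To melt every bit of ice: 238.4×334 = 79626 J.
Since 41498 < 79626 J, not all the ice melts; equilibrium is at 0 °C.
Mass melted = 41498/334 ≈ 124.2 g.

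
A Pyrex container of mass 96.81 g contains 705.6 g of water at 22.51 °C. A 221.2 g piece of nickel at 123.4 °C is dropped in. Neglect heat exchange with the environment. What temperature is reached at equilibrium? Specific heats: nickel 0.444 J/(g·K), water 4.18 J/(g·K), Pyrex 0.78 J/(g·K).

T_f ≈ 25.7 °C

Heat gained plus heat lost sum to zero:
221.2·0.444·(T − 123.4) + 705.6·4.18·(T − 22.51) + 96.81·0.78·(T − 22.51) = 0
98.21(T − 123.4) + 2949.4(T − 22.51) + 75.51(T − 22.51) = 0
3123.1 T = 80210
T = 80210/3123.1 ≈ 25.68 °C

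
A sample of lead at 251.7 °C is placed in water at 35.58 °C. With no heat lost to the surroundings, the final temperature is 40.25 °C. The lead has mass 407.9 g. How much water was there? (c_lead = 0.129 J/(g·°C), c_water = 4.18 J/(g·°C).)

m ≈ 570 g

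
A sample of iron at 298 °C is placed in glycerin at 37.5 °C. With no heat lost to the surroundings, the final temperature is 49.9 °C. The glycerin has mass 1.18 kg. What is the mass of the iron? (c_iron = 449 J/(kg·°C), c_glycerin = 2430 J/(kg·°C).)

m ≈ 0.319 kg

Heat lost by the iron = heat gained by the glycerin:
m·449·(298 − 49.9) = 1.18·2430·(49.9 − 37.5)
111397 m = 35556  ⇒  m ≈ 0.3192 kg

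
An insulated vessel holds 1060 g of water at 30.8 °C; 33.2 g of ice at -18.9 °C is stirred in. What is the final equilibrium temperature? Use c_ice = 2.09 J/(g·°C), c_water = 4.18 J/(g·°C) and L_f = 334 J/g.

T_f ≈ 27.2 °C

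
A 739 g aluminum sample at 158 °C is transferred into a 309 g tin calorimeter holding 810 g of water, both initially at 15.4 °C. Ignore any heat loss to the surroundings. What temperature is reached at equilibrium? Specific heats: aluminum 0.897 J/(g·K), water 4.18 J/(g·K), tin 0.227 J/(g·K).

T_f ≈ 38.4 °C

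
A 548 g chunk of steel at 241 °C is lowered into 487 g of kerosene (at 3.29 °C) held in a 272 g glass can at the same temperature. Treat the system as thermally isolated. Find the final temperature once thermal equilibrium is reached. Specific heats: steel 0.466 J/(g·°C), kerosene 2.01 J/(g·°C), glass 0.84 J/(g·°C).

T_f ≈ 44.8 °C

Energy conservation, ΣQ = 0:
548*0.466*(T − 241) + 487*2.01*(T − 3.29) + 272*0.84*(T − 3.29) = 0
(255.37 + 978.87 + 228.48) T = 255.37*241 + 978.87*3.29 + 228.48*3.29
T = 65516 / 1462.7 = 44.8 °C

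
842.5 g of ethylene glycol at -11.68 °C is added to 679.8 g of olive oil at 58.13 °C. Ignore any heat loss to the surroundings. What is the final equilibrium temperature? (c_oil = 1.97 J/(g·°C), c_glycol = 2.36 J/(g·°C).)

T_f is the heat-capacity-weighted average of the initial temperatures:
T_f = (1339.2·58.13 + 1988.3·(-11.68)) / (1339.2 + 1988.3)
    = 54625 / 3327.5 ≈ 16.42 °C

T_f ≈ 16.4 °C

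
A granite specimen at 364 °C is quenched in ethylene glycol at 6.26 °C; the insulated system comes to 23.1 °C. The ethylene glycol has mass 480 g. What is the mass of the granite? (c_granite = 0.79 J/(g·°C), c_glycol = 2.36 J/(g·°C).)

Heat lost by the granite = heat gained by the glycol:
m·0.79·(364 − 23.1) = 480·2.36·(23.1 − 6.26)
269.31 m = 19076  ⇒  m ≈ 70.83 g

m ≈ 70.8 g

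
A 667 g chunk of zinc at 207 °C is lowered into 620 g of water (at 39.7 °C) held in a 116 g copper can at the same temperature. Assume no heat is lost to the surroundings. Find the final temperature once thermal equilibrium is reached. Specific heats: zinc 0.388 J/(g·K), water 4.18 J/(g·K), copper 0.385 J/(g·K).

Setting the total heat transfer to zero:
667*0.388*(T − 207) + 620*4.18*(T − 39.7) + 116*0.385*(T − 39.7) = 0
258.8(T − 207) + 2591.6(T − 39.7) + 44.66(T − 39.7) = 0
2895.1 T = 158230
T = 158230 / 2895.1 = 54.7 °C

T_f ≈ 54.7 °C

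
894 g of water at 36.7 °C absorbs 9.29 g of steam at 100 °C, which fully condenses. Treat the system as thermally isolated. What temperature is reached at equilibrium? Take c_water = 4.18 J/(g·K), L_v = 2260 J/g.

T_f ≈ 42.9 °C

Setting the total heat transfer to zero:
latent heat released on condensation: 9.29·2260 = 20995
  condensed water 100 °C→T: 38.83(T − 100)
  water warms: 894·4.18·(T − 36.7) = 3736.9(T − 36.7)
3775.8 T = 20995 + 3883.2 + 137145 = 162024
T ≈ 42.91 °C (< 100 °C, so full condensation is consistent).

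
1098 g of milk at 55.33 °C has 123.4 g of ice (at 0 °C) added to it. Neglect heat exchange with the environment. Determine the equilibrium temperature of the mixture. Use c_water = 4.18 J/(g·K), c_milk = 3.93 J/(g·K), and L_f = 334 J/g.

T_f ≈ 40.9 °C

Sum of m c ΔT and latent-heat terms is zero:
melt ice: 123.4·334 = 41216
  meltwater 0→T: 123.4·4.18·T = 515.81 T
  milk: 4315.1(T − 55.33)
4831 T = 238757 − 41216 = 197541
T ≈ 40.89 °C (positive, so assuming full melt was valid).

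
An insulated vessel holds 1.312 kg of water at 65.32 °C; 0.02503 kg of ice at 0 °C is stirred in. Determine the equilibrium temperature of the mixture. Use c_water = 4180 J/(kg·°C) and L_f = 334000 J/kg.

Net heat exchanged in the isolated system is zero:
latent heat to melt: 0.02503×334000 = 8360; meltwater 0→T: 0.02503×4180×T = 104.63 T; water cools: 1.312×4180×(T − 65.32) = 5484.2(T − 65.32)
5588.8 T = 358225 − 8360 = 349865
T ≈ 62.60 °C. Since T > 0 °C, the all-ice-melts assumption holds.

T_f ≈ 62.6 °C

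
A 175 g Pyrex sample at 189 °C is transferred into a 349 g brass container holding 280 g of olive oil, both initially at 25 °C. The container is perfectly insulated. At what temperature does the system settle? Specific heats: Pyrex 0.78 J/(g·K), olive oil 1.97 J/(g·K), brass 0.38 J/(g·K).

T_f ≈ 52.3 °C

T_f is the heat-capacity-weighted average of the initial temperatures:
T_f = (136.5×189 + 551.6×25 + 132.62×25) / (136.5 + 551.6 + 132.62)
    = 42904 / 820.72 ≈ 52.28 °C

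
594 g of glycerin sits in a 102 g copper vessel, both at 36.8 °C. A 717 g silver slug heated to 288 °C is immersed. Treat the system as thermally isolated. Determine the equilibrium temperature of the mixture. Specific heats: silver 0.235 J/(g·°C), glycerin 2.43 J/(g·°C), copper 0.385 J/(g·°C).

T_f ≈ 62.4 °C

Energy conservation, ΣQ = 0:
717×0.235×(T − 288) + 594×2.43×(T − 36.8) + 102×0.385×(T − 36.8) = 0
1651.2 T = 103090
T ≈ 62.43 °C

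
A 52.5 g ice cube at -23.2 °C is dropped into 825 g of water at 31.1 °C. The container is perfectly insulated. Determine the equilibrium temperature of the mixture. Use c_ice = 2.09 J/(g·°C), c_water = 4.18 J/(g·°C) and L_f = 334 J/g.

T_f ≈ 23.8 °C

Let T be the final temperature. ΣQ_i = 0:
ice -23.2→0 °C: 52.5×2.09×23.2 = 2545.6; melt ice: 52.5×334 = 17535; meltwater 0→T: 52.5×4.18×T = 219.45 T; water: 3448.5(T − 31.1)
3667.9 T = 107248 − 20081 = 87168
T ≈ 23.76 °C. Since T > 0 °C, the all-ice-melts assumption holds.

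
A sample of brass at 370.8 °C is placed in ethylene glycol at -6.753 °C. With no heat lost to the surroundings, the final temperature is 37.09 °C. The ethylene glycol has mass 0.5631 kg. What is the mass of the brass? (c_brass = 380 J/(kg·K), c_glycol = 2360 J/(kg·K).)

Conservation of energy gives ΣQ = 0:
m·380·(37.09 − 370.8) + 0.5631·2360·(37.09 − (-6.753)) = 0
-126810 m = -58264
m = -58264/-126810 ≈ 0.4595 kg

m ≈ 0.459 kg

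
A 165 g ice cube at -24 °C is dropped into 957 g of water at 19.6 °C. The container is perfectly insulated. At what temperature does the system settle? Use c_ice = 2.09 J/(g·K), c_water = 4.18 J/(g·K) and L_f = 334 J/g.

T_f ≈ 3.2 °C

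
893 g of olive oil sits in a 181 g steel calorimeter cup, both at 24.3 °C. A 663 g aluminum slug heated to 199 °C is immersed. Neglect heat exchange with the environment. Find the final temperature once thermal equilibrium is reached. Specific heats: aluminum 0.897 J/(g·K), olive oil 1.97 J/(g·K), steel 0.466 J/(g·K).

T_f ≈ 66.9 °C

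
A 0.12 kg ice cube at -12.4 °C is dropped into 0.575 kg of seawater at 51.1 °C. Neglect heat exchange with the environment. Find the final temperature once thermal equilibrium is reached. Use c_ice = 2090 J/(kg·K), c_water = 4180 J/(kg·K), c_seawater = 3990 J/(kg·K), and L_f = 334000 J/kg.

Sum of m c ΔT and latent-heat terms is zero:
warm ice to 0 °C: 0.12·2090·(0 − (-12.4)) = 3109.9
  fusion: m_ice L_f = 0.12·334000 = 40080
  warm the meltwater: 501.6 T
  seawater: 2294.2(T − 51.1)
2795.8 T = 117236 − 43190 = 74046
T ≈ 26.48 °C. Since T > 0 °C, the all-ice-melts assumption holds.

T_f ≈ 26.5 °C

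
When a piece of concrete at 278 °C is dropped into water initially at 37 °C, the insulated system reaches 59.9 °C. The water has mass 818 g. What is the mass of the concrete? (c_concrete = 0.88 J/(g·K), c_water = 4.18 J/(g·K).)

m ≈ 408 g

Taking heat into each body as positive, Σ m c ΔT = 0:
m×0.88×(59.9 − 278) + 818×4.18×(59.9 − 37) = 0
-191.93 m = -78301
m = -78301/-191.93 ≈ 408 g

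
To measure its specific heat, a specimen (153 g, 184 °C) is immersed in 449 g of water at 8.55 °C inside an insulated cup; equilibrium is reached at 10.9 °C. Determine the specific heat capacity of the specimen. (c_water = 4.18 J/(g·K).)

c ≈ 0.167 J/(g·K)

Taking heat into each body as positive, Σ m c ΔT = 0:
153·c·(10.9 − 184) + 449·4.18·(10.9 − 8.55) = 0
-26484 c = -4410.5
c = -4410.5/-26484 ≈ 0.1665 J/(g·K)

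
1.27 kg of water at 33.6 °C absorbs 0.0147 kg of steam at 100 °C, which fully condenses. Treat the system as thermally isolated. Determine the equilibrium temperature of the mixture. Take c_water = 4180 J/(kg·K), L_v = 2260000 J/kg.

Taking heat into each body as positive, Σ m c ΔT = 0:
latent heat released on condensation: 0.0147·2260000 = 33222
  condensate cools 100→T: 0.0147·4180·(T − 100) = 61.45(T − 100)
  water warms: 1.27·4180·(T − 33.6) = 5308.6(T − 33.6)
5370 T = 33222 + 6144.6 + 178369 = 217736
T ≈ 40.55 °C (< 100 °C, so full condensation is consistent).

T_f ≈ 40.5 °C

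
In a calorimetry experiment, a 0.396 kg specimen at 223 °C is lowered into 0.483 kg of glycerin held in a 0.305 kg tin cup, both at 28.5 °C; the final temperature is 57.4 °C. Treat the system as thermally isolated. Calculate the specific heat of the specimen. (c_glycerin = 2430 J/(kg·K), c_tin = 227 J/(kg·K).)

c ≈ 548 J/(kg·K)

Net heat exchanged in the isolated system is zero:
0.396×c×(57.4 − 223) + 0.483×2430×(57.4 − 28.5) + 0.305×227×(57.4 − 28.5) = 0
-65.58 c = -35921
c = -35921/-65.58 ≈ 547.8 J/(kg·K)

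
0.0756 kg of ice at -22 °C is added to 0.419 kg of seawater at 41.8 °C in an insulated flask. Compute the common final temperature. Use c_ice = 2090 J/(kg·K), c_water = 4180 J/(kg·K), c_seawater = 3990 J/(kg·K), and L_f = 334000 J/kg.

T_f ≈ 20.7 °C

Sum of m c ΔT and latent-heat terms is zero:
ice -22→0 °C: 0.0756·2090·22 = 3476.1; latent heat to melt: 0.0756·334000 = 25250; meltwater 0→T: 0.0756·4180·T = 316.01 T; seawater cools: 0.419·3990·(T − 41.8) = 1671.8(T − 41.8)
1987.8 T = 69882 − 28726 = 41155
T ≈ 20.70 °C. Since T > 0 °C, the all-ice-melts assumption holds.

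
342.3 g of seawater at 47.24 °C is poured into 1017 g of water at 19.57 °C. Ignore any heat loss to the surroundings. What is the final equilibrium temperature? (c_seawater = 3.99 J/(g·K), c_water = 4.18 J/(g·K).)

T_f = Σ m_i c_i T_i / Σ m_i c_i:
T_f = (1365.8·47.24 + 4251.1·19.57) / (1365.8 + 4251.1)
    = 147713 / 5616.8 ≈ 26.30 °C

T_f ≈ 26.3 °C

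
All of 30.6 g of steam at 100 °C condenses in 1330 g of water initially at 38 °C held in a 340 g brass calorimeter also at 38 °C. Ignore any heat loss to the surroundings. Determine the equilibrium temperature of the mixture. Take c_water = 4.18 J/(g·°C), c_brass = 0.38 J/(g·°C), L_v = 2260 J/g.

T_f ≈ 51.3 °C

Let T be the final temperature. ΣQ_i = 0:
latent heat released on condensation: 30.6×2260 = 69156; condensate cools 100→T: 30.6×4.18×(T − 100) = 127.91(T − 100); original water: 5559.4(T − 38); brass cup: 340×0.38×(T − 38) = 129.2(T − 38)
5816.5 T = 69156 + 12791 + 216167 = 298114
T ≈ 51.25 °C — below 100 °C, confirming all the steam condensed.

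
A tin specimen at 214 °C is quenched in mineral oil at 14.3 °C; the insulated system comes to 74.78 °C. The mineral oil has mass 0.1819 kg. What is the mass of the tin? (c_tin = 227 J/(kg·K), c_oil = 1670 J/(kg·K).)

m ≈ 0.581 kg

Net heat exchanged in the isolated system is zero:
m×227×(74.78 − 214) + 0.1819×1670×(74.78 − 14.3) = 0
-31603 m = -18372
m = -18372/-31603 ≈ 0.5813 kg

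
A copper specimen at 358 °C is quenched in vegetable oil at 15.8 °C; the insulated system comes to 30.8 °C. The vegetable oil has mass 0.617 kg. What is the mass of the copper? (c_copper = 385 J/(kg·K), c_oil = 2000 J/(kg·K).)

m ≈ 0.147 kg

Conservation of energy gives ΣQ = 0:
m×385×(30.8 − 358) + 0.617×2000×(30.8 − 15.8) = 0
-125972 m = -18510
m = -18510/-125972 ≈ 0.1469 kg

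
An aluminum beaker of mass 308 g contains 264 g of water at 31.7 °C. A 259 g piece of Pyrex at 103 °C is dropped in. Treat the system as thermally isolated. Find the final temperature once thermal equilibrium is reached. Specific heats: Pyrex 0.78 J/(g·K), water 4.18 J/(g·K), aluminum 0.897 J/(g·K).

Energy conservation, ΣQ = 0:
259×0.78×(T − 103) + 264×4.18×(T − 31.7) + 308×0.897×(T − 31.7) = 0
202.02(T − 103) + 1103.5(T − 31.7) + 276.28(T − 31.7) = 0
1581.8 T = 64548
T = 64548 / 1581.8 = 40.8 °C

T_f ≈ 40.8 °C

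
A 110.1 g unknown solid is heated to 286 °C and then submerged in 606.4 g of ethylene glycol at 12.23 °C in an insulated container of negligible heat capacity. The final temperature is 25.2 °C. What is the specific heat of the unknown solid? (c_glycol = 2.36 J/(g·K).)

c ≈ 0.646 J/(g·K)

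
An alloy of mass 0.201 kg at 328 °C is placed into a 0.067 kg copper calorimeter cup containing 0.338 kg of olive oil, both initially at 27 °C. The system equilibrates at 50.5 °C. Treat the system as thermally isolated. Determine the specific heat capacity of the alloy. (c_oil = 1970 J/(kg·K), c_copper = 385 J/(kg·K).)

c ≈ 291 J/(kg·K)

Setting the total heat transfer to zero:
0.201·c·(50.5 − 328) + 0.338·1970·(50.5 − 27) + 0.067·385·(50.5 − 27) = 0
-55.78 c = -16254
c = -16254/-55.78 ≈ 291.4 J/(kg·K)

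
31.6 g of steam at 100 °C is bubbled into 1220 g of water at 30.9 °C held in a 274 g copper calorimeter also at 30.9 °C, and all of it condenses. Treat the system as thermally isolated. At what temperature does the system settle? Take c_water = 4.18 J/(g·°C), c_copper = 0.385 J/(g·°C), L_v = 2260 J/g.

Heat gained plus heat lost sum to zero:
latent heat released on condensation: 31.6·2260 = 71416; condensate cools 100→T: 31.6·4.18·(T − 100) = 132.09(T − 100); water warms: 1220·4.18·(T − 30.9) = 5099.6(T − 30.9); copper cup: 274·0.385·(T − 30.9) = 105.49(T − 30.9)
5337.2 T = 71416 + 13209 + 160837 = 245462
T ≈ 45.99 °C — below 100 °C, confirming all the steam condensed.

T_f ≈ 46.0 °C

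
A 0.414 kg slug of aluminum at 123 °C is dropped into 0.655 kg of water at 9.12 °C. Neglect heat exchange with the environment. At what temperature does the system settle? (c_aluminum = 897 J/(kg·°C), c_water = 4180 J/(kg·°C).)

T_f ≈ 22.7 °C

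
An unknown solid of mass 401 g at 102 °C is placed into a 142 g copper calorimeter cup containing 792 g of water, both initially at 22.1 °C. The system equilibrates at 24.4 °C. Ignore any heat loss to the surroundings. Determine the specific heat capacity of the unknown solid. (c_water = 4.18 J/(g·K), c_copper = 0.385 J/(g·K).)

c ≈ 0.249 J/(g·K)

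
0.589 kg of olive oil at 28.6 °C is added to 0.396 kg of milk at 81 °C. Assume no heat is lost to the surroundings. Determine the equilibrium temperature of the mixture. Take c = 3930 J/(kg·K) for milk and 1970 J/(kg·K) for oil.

T_f ≈ 58.6 °C

T_f = Σ m_i c_i T_i / Σ m_i c_i:
T_f = (1556.3·81 + 1160.3·28.6) / (1556.3 + 1160.3)
    = 159244 / 2716.6 ≈ 58.62 °C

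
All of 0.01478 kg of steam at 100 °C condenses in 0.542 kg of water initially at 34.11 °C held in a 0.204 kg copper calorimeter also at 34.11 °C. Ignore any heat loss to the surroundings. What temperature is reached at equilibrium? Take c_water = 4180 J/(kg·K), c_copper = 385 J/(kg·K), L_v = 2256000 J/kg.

Heat gained plus heat lost sum to zero:
steam→water at 100 °C releases m L_v = 0.01478×2256000 = 33344; condensate cools 100→T: 0.01478×4180×(T − 100) = 61.78(T − 100); water warms: 0.542×4180×(T − 34.11) = 2265.6(T − 34.11); copper cup: 0.204×385×(T − 34.11) = 78.54(T − 34.11)
2405.9 T = 33344 + 6178 + 79957 = 119479
T ≈ 49.66 °C — below 100 °C, confirming all the steam condensed.

T_f ≈ 49.7 °C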